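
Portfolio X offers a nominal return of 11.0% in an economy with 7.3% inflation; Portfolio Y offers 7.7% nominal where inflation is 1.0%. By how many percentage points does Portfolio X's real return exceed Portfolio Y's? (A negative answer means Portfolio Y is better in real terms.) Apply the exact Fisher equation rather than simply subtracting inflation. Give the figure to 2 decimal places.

-3.19

Portfolio X real return: 1.110/1.073 − 1 = 3.448%.
Portfolio Y real return: 1.077/1.010 − 1 = 6.634%.
Difference: 3.448 − 6.634 = -3.186 pp.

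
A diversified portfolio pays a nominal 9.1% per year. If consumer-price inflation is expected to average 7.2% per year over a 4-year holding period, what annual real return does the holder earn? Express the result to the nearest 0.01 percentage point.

1.77%

With constant rates the annual real return is the same each year: (1+9.1%)/(1+7.2%) − 1 = 0.01772.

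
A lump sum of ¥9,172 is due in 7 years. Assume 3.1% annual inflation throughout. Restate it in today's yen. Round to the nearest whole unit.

¥7,407

Price-level factor over 7 years: (1 + 3.1%)^7 ≈ 1.2382566157.
Purchasing power today: ¥9,172 divided by that factor.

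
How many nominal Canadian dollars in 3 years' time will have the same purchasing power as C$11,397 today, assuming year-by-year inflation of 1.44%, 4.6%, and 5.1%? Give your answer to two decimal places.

C$12,709.67

Cumulative price-level factor: 1.0144 × 1.046 × 1.051 = 1.1151765824.
Multiplying C$11,397 by the price-level factor gives the future nominal sum.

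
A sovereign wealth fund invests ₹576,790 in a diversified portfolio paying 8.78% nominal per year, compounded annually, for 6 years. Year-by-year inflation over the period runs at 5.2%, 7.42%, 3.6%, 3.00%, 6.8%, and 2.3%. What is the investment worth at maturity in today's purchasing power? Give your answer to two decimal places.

₹725,382.87

Nominal value at maturity: ₹576,790 × (1 + 8.78%)^6 ≈ ₹955,679.01.
Price-level factor over 6 years: 1.052 × 1.0742 × 1.036 × 1.0300 × 1.068 × 1.023 ≈ 1.3174821941.
The maturity value deflated by that factor is the answer in today's purchasing power.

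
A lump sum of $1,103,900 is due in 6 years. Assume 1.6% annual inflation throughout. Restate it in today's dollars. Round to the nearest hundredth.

Price-level factor over 6 years: (1 + 1.6%)^6 ≈ 1.0999229093.
Purchasing power today: $1,103,900 divided by that factor.

$1,003,615.79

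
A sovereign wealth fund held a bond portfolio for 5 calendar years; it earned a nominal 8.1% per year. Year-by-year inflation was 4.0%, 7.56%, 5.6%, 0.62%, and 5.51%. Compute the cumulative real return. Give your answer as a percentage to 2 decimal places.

Cumulative inflation factor: 1.040 × 1.0756 × 1.056 × 1.0062 × 1.0551 ≈ 1.25408.
Nominal growth factor: 1.47614. Real growth factor = 1.47614 / 1.25408 ≈ 1.17707.
Total real return ≈ 17.7071%.

17.71%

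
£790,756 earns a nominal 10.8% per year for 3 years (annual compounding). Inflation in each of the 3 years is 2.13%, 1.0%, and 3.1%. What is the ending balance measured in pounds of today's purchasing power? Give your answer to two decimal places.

£1,011,412.71

Nominal value at maturity: £790,756 × (1 + 10.8%)^3 ≈ £1,075,627.20.
Price-level factor over 3 years: 1.0213 × 1.010 × 1.031 = 1.063489903.
Dividing the nominal maturity value by the price-level factor gives the value in today's money.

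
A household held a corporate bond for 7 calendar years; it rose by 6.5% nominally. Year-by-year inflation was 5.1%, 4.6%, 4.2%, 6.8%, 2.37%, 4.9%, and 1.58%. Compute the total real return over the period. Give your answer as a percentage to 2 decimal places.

Cumulative inflation factor: 1.051 × 1.046 × 1.042 × 1.068 × 1.0237 × 1.049 × 1.0158 ≈ 1.33453.
Nominal growth factor: 1.06500. Real growth factor = 1.06500 / 1.33453 ≈ 0.79803.
Total real return ≈ -20.1969%.

-20.20%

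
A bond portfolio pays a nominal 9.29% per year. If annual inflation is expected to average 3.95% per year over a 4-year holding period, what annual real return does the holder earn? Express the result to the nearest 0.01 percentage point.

With constant rates the annual real return is the same each year: (1+9.29%)/(1+3.95%) − 1 = 0.05137.

5.14%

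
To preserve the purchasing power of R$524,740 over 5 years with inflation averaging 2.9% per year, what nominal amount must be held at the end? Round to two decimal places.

R$605,370.21

Cumulative price-level factor: (1+2.9%)^5 ≈ 1.1536574469.
The nominal amount required is R$524,740 scaled up by that factor.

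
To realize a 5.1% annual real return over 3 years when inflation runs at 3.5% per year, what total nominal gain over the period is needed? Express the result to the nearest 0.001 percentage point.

Required annual nominal rate: (1+5.1%)(1+3.5%) − 1 = 8.7785%.
Cumulative over 3 years: (1 + 0.087785)^3 − 1 ≈ 0.28715.

28.715%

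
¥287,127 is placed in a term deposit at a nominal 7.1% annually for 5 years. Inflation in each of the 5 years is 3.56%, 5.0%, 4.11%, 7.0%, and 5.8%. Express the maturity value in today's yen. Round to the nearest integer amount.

Nominal value at maturity: ¥287,127 × (1 + 7.1%)^5 ≈ ¥404,596.
Price-level factor over 5 years: 1.0356 × 1.050 × 1.0411 × 1.070 × 1.058 ≈ 1.2815726563.
Dividing the nominal maturity value by the price-level factor gives the value in today's money.

¥315,703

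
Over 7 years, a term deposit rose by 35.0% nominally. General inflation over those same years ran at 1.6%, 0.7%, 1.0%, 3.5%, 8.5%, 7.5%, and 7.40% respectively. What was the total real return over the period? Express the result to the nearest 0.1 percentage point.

0.8%

Cumulative inflation factor: 1.016 × 1.007 × 1.010 × 1.035 × 1.085 × 1.075 × 1.0740 ≈ 1.33976.
Nominal growth factor: 1.35000. Real growth factor = 1.35000 / 1.33976 ≈ 1.00764.
Total real return ≈ 0.7642%.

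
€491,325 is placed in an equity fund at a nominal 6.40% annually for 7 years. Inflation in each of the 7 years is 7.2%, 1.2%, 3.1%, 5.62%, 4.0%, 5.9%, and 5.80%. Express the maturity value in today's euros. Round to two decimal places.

Nominal value at maturity: €491,325 × (1 + 6.40%)^7 ≈ €758,508.16.
Price-level factor over 7 years: 1.072 × 1.012 × 1.031 × 1.0562 × 1.040 × 1.059 × 1.0580 ≈ 1.3765598342.
Dividing the nominal maturity value by the price-level factor gives the value in today's money.

€551,017.21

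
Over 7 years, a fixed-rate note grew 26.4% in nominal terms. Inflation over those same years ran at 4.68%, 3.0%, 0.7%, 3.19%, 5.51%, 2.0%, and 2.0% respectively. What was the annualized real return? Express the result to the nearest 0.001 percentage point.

0.392%

Cumulative inflation factor: 1.0468 × 1.030 × 1.007 × 1.0319 × 1.0551 × 1.020 × 1.020 ≈ 1.22988.
Nominal growth factor: 1.26400. Real growth factor = 1.26400 / 1.22988 ≈ 1.02774.
Annualized: 1.02774^(1/7) − 1 ≈ 0.00392.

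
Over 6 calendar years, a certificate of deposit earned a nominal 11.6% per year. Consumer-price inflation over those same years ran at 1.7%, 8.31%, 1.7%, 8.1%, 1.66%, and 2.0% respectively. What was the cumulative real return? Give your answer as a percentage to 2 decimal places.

53.85%

Cumulative inflation factor: 1.017 × 1.0831 × 1.017 × 1.081 × 1.0166 × 1.020 ≈ 1.25570.
Nominal growth factor: 1.93190. Real growth factor = 1.93190 / 1.25570 ≈ 1.53850.
Total real return ≈ 53.8504%.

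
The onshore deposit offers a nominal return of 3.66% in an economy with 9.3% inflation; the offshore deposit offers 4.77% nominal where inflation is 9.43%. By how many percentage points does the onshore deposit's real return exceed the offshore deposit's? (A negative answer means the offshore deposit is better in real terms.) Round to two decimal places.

-0.90

The onshore deposit real return: 1.0366/1.093 − 1 = -5.160%.
The offshore deposit real return: 1.0477/1.0943 − 1 = -4.258%.
Difference: -5.160 − (-4.258) = -0.902 pp.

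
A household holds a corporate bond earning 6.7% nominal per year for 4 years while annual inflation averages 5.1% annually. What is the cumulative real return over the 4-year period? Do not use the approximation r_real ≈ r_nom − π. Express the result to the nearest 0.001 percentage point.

The annual real rate is (1+6.7%)/(1+5.1%) − 1 = 1.5224%.
Compounded over 4 years: (1 + 0.015224)^4 − 1 ≈ 0.06230.

6.230%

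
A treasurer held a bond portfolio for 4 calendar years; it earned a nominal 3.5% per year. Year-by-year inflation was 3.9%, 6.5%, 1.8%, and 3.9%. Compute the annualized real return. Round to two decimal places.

Cumulative inflation factor: 1.039 × 1.065 × 1.018 × 1.039 ≈ 1.17038.
Nominal growth factor: 1.14752. Real growth factor = 1.14752 / 1.17038 ≈ 0.98047.
Annualized: 0.98047^(1/4) − 1 ≈ -0.00492.

-0.49%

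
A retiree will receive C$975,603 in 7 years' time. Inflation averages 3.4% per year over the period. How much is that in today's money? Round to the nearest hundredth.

Price-level factor over 7 years: (1 + 3.4%)^7 ≈ 1.2636993768.
Purchasing power today: C$975,603 divided by that factor.

C$772,021.43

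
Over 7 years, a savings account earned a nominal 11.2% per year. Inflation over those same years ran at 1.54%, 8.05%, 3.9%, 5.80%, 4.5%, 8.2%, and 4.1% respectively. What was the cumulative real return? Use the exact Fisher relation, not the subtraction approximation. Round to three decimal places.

Cumulative inflation factor: 1.0154 × 1.0805 × 1.039 × 1.0580 × 1.045 × 1.082 × 1.041 ≈ 1.41957.
Nominal growth factor: 2.10249. Real growth factor = 2.10249 / 1.41957 ≈ 1.48107.
Total real return ≈ 48.1072%.

48.107%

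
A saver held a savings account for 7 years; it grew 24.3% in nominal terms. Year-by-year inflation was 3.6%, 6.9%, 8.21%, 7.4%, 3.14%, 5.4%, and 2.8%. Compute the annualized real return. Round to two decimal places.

Cumulative inflation factor: 1.036 × 1.069 × 1.0821 × 1.074 × 1.0314 × 1.054 × 1.028 ≈ 1.43837.
Nominal growth factor: 1.24300. Real growth factor = 1.24300 / 1.43837 ≈ 0.86417.
Annualized: 0.86417^(1/7) − 1 ≈ -0.02064.

-2.06%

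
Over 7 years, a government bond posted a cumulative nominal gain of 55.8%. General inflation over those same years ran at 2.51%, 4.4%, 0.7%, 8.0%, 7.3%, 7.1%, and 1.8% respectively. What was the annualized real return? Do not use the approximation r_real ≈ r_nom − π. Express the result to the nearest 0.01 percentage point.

1.94%

Cumulative inflation factor: 1.0251 × 1.044 × 1.007 × 1.080 × 1.073 × 1.071 × 1.018 ≈ 1.36162.
Nominal growth factor: 1.55800. Real growth factor = 1.55800 / 1.36162 ≈ 1.14422.
Annualized: 1.14422^(1/7) − 1 ≈ 0.01943.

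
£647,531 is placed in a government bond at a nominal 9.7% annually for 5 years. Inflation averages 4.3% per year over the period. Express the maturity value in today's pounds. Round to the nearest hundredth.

£833,435.82

Nominal value at maturity: £647,531 × (1 + 9.7%)^5 ≈ £1,028,711.76.
Price-level factor over 5 years: (1 + 4.3%)^5 ≈ 1.2343023110.
Dividing the nominal maturity value by the price-level factor gives the value in today's money.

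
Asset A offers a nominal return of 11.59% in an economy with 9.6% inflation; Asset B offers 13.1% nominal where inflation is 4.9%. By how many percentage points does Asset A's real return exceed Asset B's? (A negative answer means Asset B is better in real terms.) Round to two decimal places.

Asset A real return: 1.1159/1.096 − 1 = 1.816%.
Asset B real return: 1.131/1.049 − 1 = 7.817%.
Difference: 1.816 − 7.817 = -6.001 pp.

-6.00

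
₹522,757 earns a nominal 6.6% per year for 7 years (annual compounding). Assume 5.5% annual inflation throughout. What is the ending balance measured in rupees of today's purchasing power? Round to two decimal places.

Nominal value at maturity: ₹522,757 × (1 + 6.6%)^7 ≈ ₹817,711.85.
Price-level factor over 7 years: (1 + 5.5%)^7 ≈ 1.4546791611.
The maturity value deflated by that factor is the answer in today's purchasing power.

₹562,125.22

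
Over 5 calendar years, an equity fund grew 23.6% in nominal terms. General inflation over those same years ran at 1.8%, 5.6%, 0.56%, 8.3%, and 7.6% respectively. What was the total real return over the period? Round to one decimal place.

Cumulative inflation factor: 1.018 × 1.056 × 1.0056 × 1.083 × 1.076 ≈ 1.25973.
Nominal growth factor: 1.23600. Real growth factor = 1.23600 / 1.25973 ≈ 0.98116.
Total real return ≈ -1.8838%.

-1.9%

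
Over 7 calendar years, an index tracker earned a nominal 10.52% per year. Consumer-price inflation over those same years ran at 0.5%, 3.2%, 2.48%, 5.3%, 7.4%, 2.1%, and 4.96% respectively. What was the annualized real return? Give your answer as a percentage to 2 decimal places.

Cumulative inflation factor: 1.005 × 1.032 × 1.0248 × 1.053 × 1.074 × 1.021 × 1.0496 ≈ 1.28815.
Nominal growth factor: 2.01412. Real growth factor = 2.01412 / 1.28815 ≈ 1.56358.
Annualized: 1.56358^(1/7) − 1 ≈ 0.06594.

6.59%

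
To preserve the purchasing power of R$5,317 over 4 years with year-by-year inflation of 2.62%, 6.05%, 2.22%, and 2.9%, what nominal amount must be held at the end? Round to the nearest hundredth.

Cumulative price-level factor: 1.0262 × 1.0605 × 1.0222 × 1.029 ≈ 1.1447059351.
Multiplying R$5,317 by the price-level factor gives the future nominal sum.

R$6,086.40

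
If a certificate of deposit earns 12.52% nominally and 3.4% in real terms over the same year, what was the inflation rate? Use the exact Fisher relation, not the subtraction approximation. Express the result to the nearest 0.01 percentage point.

8.82%

From (1+r_nom) = (1+r_real)(1+π), we get 1+π = (1 + 12.52%)/(1 + 3.4%) = 1.1252/1.034 ≈ 1.08820.
So π ≈ 8.8201%.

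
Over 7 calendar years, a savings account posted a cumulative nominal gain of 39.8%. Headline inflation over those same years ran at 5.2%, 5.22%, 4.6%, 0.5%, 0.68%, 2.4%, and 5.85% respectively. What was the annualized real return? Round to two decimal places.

1.38%

Cumulative inflation factor: 1.052 × 1.0522 × 1.046 × 1.005 × 1.0068 × 1.024 × 1.0585 ≈ 1.26983.
Nominal growth factor: 1.39800. Real growth factor = 1.39800 / 1.26983 ≈ 1.10093.
Annualized: 1.10093^(1/7) − 1 ≈ 0.01383.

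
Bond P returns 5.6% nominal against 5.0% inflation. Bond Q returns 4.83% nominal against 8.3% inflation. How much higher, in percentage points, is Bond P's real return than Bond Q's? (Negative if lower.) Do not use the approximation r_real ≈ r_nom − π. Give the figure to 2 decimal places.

Bond P real return: 1.056/1.050 − 1 = 0.571%.
Bond Q real return: 1.0483/1.083 − 1 = -3.204%.
Difference: 0.571 − (-3.204) = 3.775 pp.

3.78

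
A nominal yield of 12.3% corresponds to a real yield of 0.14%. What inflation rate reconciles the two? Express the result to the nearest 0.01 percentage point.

12.14%

From (1+r_nom) = (1+r_real)(1+π), we get 1+π = (1 + 12.3%)/(1 + 0.14%) = 1.123/1.0014 ≈ 1.12143.
So π ≈ 12.1430%.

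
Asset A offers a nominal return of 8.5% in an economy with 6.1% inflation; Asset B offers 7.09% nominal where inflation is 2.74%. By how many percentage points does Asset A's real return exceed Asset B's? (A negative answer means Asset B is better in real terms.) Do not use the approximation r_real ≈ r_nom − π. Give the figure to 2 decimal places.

-1.97

Asset A real return: 1.085/1.061 − 1 = 2.262%.
Asset B real return: 1.0709/1.0274 − 1 = 4.234%.
Difference: 2.262 − 4.234 = -1.972 pp.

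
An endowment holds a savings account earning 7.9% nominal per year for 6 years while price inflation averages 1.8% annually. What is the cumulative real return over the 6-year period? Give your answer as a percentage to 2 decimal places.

41.79%

The annual real rate is (1+7.9%)/(1+1.8%) − 1 = 5.9921%.
Compounded over 6 years: (1 + 0.059921)^6 − 1 ≈ 0.41789.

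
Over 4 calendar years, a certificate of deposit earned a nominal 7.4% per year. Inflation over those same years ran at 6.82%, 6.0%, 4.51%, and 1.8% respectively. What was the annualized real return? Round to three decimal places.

2.515%

Cumulative inflation factor: 1.0682 × 1.060 × 1.0451 × 1.018 ≈ 1.20466.
Nominal growth factor: 1.33051. Real growth factor = 1.33051 / 1.20466 ≈ 1.10447.
Annualized: 1.10447^(1/4) − 1 ≈ 0.02515.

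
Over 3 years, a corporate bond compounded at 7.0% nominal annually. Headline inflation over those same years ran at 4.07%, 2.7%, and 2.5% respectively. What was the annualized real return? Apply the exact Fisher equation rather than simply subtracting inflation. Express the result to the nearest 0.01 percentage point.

Cumulative inflation factor: 1.0407 × 1.027 × 1.025 ≈ 1.09552.
Nominal growth factor: 1.22504. Real growth factor = 1.22504 / 1.09552 ≈ 1.11823.
Annualized: 1.11823^(1/3) − 1 ≈ 0.03795.

3.80%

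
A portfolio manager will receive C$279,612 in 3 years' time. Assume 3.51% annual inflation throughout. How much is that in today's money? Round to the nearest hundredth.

Price-level factor over 3 years: (1 + 3.51%)^3 ≈ 1.1090392736.
Purchasing power today: C$279,612 divided by that factor.

C$252,120.92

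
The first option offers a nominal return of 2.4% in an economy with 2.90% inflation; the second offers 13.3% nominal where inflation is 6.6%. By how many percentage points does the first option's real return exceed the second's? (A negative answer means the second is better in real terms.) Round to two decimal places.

The first option real return: 1.024/1.0290 − 1 = -0.486%.
The second real return: 1.133/1.066 − 1 = 6.285%.
Difference: -0.486 − 6.285 = -6.771 pp.

-6.77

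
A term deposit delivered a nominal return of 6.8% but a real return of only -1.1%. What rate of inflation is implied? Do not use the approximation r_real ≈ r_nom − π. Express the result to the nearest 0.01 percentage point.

7.99%

From (1+r_nom) = (1+r_real)(1+π), we get 1+π = (1 + 6.8%)/(1 − 1.1%) = 1.068/0.989 ≈ 1.07988.
So π ≈ 7.9879%.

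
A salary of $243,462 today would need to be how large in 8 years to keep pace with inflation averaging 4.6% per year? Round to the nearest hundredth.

$348,886.90

Cumulative price-level factor: (1+4.6%)^8 ≈ 1.4330240406.
Multiplying $243,462 by the price-level factor gives the future nominal sum.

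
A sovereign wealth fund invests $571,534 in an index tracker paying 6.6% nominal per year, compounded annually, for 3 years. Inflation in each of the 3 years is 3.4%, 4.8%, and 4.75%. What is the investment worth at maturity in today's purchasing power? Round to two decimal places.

Nominal value at maturity: $571,534 × (1 + 6.6%)^3 ≈ $692,330.85.
Price-level factor over 3 years: 1.034 × 1.048 × 1.0475 = 1.13510452.
Dividing the nominal maturity value by the price-level factor gives the value in today's money.

$609,926.96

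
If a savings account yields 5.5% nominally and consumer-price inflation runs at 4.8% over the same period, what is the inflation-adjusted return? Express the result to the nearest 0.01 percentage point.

Real return via the Fisher equation: (1 + 5.5%)/(1 + 4.8%) − 1 = 1.055/1.048 − 1 ≈ 0.00668.

0.67%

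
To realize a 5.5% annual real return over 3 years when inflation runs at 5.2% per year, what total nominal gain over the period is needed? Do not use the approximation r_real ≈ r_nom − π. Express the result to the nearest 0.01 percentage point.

Required annual nominal rate: (1+5.5%)(1+5.2%) − 1 = 10.986%.
Cumulative over 3 years: (1 + 0.10986)^3 − 1 ≈ 0.36711.

36.71%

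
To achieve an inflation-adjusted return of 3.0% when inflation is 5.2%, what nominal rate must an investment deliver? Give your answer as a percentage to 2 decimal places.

By the Fisher equation, 1 + r_nom = (1 + 3.0%)(1 + 5.2%) = 1.030 × 1.052 = 1.08356.
So r_nom = 8.356%.

8.36%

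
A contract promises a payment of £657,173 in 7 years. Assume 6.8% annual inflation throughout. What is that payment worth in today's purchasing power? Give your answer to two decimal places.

£414,649.31

Price-level factor over 7 years: (1 + 6.8%)^7 ≈ 1.5848886996.
Purchasing power today: £657,173 divided by that factor.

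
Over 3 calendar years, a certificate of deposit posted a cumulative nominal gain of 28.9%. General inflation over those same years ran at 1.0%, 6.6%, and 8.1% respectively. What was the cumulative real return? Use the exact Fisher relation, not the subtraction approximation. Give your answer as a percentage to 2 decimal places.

Cumulative inflation factor: 1.010 × 1.066 × 1.081 ≈ 1.16387.
Nominal growth factor: 1.28900. Real growth factor = 1.28900 / 1.16387 ≈ 1.10751.
Total real return ≈ 10.7513%.

10.75%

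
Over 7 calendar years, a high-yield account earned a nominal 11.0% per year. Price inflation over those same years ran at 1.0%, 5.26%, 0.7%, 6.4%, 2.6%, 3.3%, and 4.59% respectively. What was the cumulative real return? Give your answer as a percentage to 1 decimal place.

Cumulative inflation factor: 1.010 × 1.0526 × 1.007 × 1.064 × 1.026 × 1.033 × 1.0459 ≈ 1.26268.
Nominal growth factor: 2.07616. Real growth factor = 2.07616 / 1.26268 ≈ 1.64425.
Total real return ≈ 64.4247%.

64.4%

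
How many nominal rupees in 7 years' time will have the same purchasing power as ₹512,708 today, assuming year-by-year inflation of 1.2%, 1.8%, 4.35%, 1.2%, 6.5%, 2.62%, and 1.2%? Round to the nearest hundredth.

Cumulative price-level factor: 1.012 × 1.018 × 1.0435 × 1.012 × 1.065 × 1.0262 × 1.012 ≈ 1.2032708257.
The nominal amount required is ₹512,708 scaled up by that factor.

₹616,926.58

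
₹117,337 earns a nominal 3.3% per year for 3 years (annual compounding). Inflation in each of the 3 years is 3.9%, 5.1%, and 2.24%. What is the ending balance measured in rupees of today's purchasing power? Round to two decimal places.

₹115,850.21

Nominal value at maturity: ₹117,337 × (1 + 3.3%)^3 ≈ ₹129,340.92.
Price-level factor over 3 years: 1.039 × 1.051 × 1.0224 = 1.1164495536.
Dividing the nominal maturity value by the price-level factor gives the value in today's money.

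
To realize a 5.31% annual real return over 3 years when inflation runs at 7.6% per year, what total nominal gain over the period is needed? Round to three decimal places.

45.494%

Required annual nominal rate: (1+5.31%)(1+7.6%) − 1 = 13.31356%.
Cumulative over 3 years: (1 + 0.1331356)^3 − 1 ≈ 0.45494.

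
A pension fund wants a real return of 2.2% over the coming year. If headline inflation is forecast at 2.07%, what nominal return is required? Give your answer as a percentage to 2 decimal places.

4.32%

By the Fisher equation, 1 + r_nom = (1 + 2.2%)(1 + 2.07%) = 1.022 × 1.0207 = 1.0431554.
So r_nom = 4.31554%.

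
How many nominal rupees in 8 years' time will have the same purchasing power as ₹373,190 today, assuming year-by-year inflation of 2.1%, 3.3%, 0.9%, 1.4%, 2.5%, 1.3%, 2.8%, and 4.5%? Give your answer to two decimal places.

Cumulative price-level factor: 1.021 × 1.033 × 1.009 × 1.014 × 1.025 × 1.013 × 1.028 × 1.045 ≈ 1.2036435716.
Multiplying ₹373,190 by the price-level factor gives the future nominal sum.

₹449,187.74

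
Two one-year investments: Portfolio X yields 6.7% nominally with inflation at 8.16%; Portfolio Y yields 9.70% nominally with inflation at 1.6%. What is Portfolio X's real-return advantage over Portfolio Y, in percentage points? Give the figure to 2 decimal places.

Portfolio X real return: 1.067/1.0816 − 1 = -1.350%.
Portfolio Y real return: 1.0970/1.016 − 1 = 7.972%.
Difference: -1.350 − 7.972 = -9.322 pp.

-9.32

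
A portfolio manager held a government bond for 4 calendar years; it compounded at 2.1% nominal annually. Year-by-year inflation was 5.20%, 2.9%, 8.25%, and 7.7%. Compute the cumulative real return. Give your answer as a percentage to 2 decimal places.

-13.90%

Cumulative inflation factor: 1.0520 × 1.029 × 1.0825 × 1.077 ≈ 1.26204.
Nominal growth factor: 1.08668. Real growth factor = 1.08668 / 1.26204 ≈ 0.86105.
Total real return ≈ -13.8950%.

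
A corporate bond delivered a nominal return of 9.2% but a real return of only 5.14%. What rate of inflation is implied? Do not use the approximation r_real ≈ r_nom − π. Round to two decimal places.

3.86%

From (1+r_nom) = (1+r_real)(1+π), we get 1+π = (1 + 9.2%)/(1 + 5.14%) = 1.092/1.0514 ≈ 1.03862.
So π ≈ 3.8615%.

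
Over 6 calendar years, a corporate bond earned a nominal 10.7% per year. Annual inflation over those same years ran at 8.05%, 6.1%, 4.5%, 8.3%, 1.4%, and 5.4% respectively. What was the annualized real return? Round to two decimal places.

Cumulative inflation factor: 1.0805 × 1.061 × 1.045 × 1.083 × 1.014 × 1.054 ≈ 1.38664.
Nominal growth factor: 1.84029. Real growth factor = 1.84029 / 1.38664 ≈ 1.32716.
Annualized: 1.32716^(1/6) − 1 ≈ 0.04830.

4.83%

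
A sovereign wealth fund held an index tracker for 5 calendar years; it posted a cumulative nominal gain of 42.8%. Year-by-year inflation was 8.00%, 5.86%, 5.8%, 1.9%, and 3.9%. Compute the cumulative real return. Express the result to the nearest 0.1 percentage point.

Cumulative inflation factor: 1.0800 × 1.0586 × 1.058 × 1.019 × 1.039 ≈ 1.28065.
Nominal growth factor: 1.42800. Real growth factor = 1.42800 / 1.28065 ≈ 1.11506.
Total real return ≈ 11.5057%.

11.5%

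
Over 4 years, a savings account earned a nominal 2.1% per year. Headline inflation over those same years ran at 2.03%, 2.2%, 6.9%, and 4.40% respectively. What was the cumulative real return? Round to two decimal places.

-6.62%

Cumulative inflation factor: 1.0203 × 1.022 × 1.069 × 1.0440 ≈ 1.16374.
Nominal growth factor: 1.08668. Real growth factor = 1.08668 / 1.16374 ≈ 0.93378.
Total real return ≈ -6.6217%.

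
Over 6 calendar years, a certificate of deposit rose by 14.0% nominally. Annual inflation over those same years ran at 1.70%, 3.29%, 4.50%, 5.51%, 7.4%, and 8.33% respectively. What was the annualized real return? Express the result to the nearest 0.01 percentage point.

-2.75%

Cumulative inflation factor: 1.0170 × 1.0329 × 1.0450 × 1.0551 × 1.074 × 1.0833 ≈ 1.34754.
Nominal growth factor: 1.14000. Real growth factor = 1.14000 / 1.34754 ≈ 0.84599.
Annualized: 0.84599^(1/6) − 1 ≈ -0.02749.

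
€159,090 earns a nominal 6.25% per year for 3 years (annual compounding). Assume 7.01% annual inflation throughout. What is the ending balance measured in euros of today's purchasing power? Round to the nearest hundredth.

Nominal value at maturity: €159,090 × (1 + 6.25%)^3 ≈ €190,822.55.
Price-level factor over 3 years: (1 + 7.01%)^3 ≈ 1.2253865021.
The maturity value deflated by that factor is the answer in today's purchasing power.

€155,724.38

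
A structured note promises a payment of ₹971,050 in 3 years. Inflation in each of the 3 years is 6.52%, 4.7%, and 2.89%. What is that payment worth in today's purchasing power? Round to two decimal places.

Price-level factor over 3 years: 1.0652 × 1.047 × 1.0289 ≈ 1.1474955412.
Purchasing power today: ₹971,050 divided by that factor.

₹846,234.23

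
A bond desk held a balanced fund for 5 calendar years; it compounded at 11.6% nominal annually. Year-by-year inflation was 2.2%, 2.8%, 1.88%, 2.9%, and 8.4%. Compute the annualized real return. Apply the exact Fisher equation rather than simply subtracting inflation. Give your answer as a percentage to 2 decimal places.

Cumulative inflation factor: 1.022 × 1.028 × 1.0188 × 1.029 × 1.084 ≈ 1.19393.
Nominal growth factor: 1.73110. Real growth factor = 1.73110 / 1.19393 ≈ 1.44992.
Annualized: 1.44992^(1/5) − 1 ≈ 0.07713.

7.71%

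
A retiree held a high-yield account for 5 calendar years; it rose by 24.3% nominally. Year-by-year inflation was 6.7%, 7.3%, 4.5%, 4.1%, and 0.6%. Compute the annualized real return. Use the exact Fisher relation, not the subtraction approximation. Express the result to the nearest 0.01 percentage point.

-0.16%

Cumulative inflation factor: 1.067 × 1.073 × 1.045 × 1.041 × 1.006 ≈ 1.25294.
Nominal growth factor: 1.24300. Real growth factor = 1.24300 / 1.25294 ≈ 0.99207.
Annualized: 0.99207^(1/5) − 1 ≈ -0.00159.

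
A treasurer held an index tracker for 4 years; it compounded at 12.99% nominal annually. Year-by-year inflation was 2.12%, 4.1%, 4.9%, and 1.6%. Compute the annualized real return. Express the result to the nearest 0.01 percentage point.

Cumulative inflation factor: 1.0212 × 1.041 × 1.049 × 1.016 ≈ 1.13300.
Nominal growth factor: 1.62990. Real growth factor = 1.62990 / 1.13300 ≈ 1.43856.
Annualized: 1.43856^(1/4) − 1 ≈ 0.09517.

9.52%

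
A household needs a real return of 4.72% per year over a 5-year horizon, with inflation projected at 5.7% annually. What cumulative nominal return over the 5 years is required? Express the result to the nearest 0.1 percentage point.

66.2%

Required annual nominal rate: (1+4.72%)(1+5.7%) − 1 = 10.68904%.
Cumulative over 5 years: (1 + 0.1068904)^5 − 1 ≈ 0.66159.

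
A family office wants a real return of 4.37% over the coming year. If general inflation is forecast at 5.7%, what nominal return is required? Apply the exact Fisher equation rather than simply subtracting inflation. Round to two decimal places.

10.32%

By the Fisher equation, 1 + r_nom = (1 + 4.37%)(1 + 5.7%) = 1.0437 × 1.057 = 1.1031909.
So r_nom = 10.31909%.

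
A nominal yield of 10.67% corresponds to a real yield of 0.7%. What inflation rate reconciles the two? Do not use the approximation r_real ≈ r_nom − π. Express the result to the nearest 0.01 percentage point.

9.90%

From (1+r_nom) = (1+r_real)(1+π), we get 1+π = (1 + 10.67%)/(1 + 0.7%) = 1.1067/1.007 ≈ 1.09901.
So π ≈ 9.9007%.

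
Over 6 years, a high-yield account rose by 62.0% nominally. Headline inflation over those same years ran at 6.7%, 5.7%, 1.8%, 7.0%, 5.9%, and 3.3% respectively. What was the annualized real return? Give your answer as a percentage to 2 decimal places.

Cumulative inflation factor: 1.067 × 1.057 × 1.018 × 1.070 × 1.059 × 1.033 ≈ 1.34390.
Nominal growth factor: 1.62000. Real growth factor = 1.62000 / 1.34390 ≈ 1.20545.
Annualized: 1.20545^(1/6) − 1 ≈ 0.03163.

3.16%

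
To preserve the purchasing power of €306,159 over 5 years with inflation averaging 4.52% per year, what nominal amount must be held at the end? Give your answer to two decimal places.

€381,895.06

Cumulative price-level factor: (1+4.52%)^5 ≈ 1.2473749128.
Multiplying €306,159 by the price-level factor gives the future nominal sum.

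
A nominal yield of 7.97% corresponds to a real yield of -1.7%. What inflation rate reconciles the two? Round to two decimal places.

9.84%

From (1+r_nom) = (1+r_real)(1+π), we get 1+π = (1 + 7.97%)/(1 − 1.7%) = 1.0797/0.983 ≈ 1.09837.
So π ≈ 9.8372%.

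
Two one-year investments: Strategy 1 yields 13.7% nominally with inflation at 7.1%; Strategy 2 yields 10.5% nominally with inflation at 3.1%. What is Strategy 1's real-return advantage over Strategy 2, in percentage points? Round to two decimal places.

-1.02

Strategy 1 real return: 1.137/1.071 − 1 = 6.162%.
Strategy 2 real return: 1.105/1.031 − 1 = 7.177%.
Difference: 6.162 − 7.177 = -1.015 pp.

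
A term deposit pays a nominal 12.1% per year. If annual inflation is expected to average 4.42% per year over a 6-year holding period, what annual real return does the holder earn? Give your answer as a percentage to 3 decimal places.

With constant rates the annual real return is the same each year: (1+12.1%)/(1+4.42%) − 1 = 0.07355.

7.355%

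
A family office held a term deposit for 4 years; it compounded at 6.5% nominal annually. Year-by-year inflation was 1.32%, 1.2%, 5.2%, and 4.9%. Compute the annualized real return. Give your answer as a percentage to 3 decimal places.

Cumulative inflation factor: 1.0132 × 1.012 × 1.052 × 1.049 ≈ 1.13153.
Nominal growth factor: 1.28647. Real growth factor = 1.28647 / 1.13153 ≈ 1.13692.
Annualized: 1.13692^(1/4) − 1 ≈ 0.03260.

3.260%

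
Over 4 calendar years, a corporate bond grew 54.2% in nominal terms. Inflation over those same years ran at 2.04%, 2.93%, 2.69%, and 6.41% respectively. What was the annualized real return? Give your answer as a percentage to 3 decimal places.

Cumulative inflation factor: 1.0204 × 1.0293 × 1.0269 × 1.0641 ≈ 1.14769.
Nominal growth factor: 1.54200. Real growth factor = 1.54200 / 1.14769 ≈ 1.34357.
Annualized: 1.34357^(1/4) − 1 ≈ 0.07663.

7.663%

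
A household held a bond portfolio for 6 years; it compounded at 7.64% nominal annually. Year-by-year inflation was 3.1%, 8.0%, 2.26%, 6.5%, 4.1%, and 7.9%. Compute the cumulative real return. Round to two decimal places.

14.19%

Cumulative inflation factor: 1.031 × 1.080 × 1.0226 × 1.065 × 1.041 × 1.079 ≈ 1.36210.
Nominal growth factor: 1.55540. Real growth factor = 1.55540 / 1.36210 ≈ 1.14191.
Total real return ≈ 14.1911%.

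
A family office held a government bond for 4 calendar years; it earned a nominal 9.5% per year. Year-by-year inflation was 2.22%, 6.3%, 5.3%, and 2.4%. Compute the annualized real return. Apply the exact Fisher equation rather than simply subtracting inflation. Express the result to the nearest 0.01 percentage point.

Cumulative inflation factor: 1.0222 × 1.063 × 1.053 × 1.024 ≈ 1.17165.
Nominal growth factor: 1.43766. Real growth factor = 1.43766 / 1.17165 ≈ 1.22704.
Annualized: 1.22704^(1/4) − 1 ≈ 0.05248.

5.25%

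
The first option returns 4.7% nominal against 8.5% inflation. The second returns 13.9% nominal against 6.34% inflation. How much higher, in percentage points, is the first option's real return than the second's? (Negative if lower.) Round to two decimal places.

The first option real return: 1.047/1.085 − 1 = -3.502%.
The second real return: 1.139/1.0634 − 1 = 7.109%.
Difference: -3.502 − 7.109 = -10.611 pp.

-10.61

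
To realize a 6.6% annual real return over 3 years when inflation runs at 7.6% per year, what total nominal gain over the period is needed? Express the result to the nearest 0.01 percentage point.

50.91%

Required annual nominal rate: (1+6.6%)(1+7.6%) − 1 = 14.7016%.
Cumulative over 3 years: (1 + 0.147016)^3 − 1 ≈ 0.50907.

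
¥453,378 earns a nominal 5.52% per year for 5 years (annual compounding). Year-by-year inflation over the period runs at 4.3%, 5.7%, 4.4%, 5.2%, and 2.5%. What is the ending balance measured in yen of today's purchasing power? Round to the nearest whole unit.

¥477,898

Nominal value at maturity: ¥453,378 × (1 + 5.52%)^5 ≈ ¥593,109.
Price-level factor over 5 years: 1.043 × 1.057 × 1.044 × 1.052 × 1.025 ≈ 1.2410789215.
Dividing the nominal maturity value by the price-level factor gives the value in today's money.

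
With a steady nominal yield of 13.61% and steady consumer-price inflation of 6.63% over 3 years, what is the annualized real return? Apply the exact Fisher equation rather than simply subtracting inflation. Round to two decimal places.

With constant rates the annual real return is the same each year: (1+13.61%)/(1+6.63%) − 1 = 0.06546.

6.55%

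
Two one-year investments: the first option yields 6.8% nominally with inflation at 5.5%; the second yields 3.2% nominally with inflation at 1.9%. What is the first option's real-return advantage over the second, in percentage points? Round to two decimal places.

-0.04

The first option real return: 1.068/1.055 − 1 = 1.232%.
The second real return: 1.032/1.019 − 1 = 1.276%.
Difference: 1.232 − 1.276 = -0.044 pp.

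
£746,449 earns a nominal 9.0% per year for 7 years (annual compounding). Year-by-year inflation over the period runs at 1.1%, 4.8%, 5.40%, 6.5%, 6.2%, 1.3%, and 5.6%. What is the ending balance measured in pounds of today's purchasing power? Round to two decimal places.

£1,009,915.62

Nominal value at maturity: £746,449 × (1 + 9.0%)^7 ≈ £1,364,537.97.
Price-level factor over 7 years: 1.011 × 1.048 × 1.0540 × 1.065 × 1.062 × 1.013 × 1.056 ≈ 1.3511405783.
The maturity value deflated by that factor is the answer in today's purchasing power.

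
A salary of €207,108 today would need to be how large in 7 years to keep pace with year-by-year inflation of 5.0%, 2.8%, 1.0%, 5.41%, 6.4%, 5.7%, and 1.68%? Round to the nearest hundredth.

€272,166.47

Cumulative price-level factor: 1.050 × 1.028 × 1.010 × 1.0541 × 1.064 × 1.057 × 1.0168 ≈ 1.3141282566.
The nominal amount required is €207,108 scaled up by that factor.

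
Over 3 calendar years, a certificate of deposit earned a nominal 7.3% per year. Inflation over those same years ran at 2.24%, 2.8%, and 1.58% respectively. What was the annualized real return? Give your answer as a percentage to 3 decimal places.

4.985%

Cumulative inflation factor: 1.0224 × 1.028 × 1.0158 ≈ 1.06763.
Nominal growth factor: 1.23538. Real growth factor = 1.23538 / 1.06763 ≈ 1.15712.
Annualized: 1.15712^(1/3) − 1 ≈ 0.04985.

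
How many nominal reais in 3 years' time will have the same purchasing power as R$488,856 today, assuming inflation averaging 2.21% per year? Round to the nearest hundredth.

Cumulative price-level factor: (1+2.21%)^3 ≈ 1.0677760239.
The nominal amount required is R$488,856 scaled up by that factor.

R$521,988.72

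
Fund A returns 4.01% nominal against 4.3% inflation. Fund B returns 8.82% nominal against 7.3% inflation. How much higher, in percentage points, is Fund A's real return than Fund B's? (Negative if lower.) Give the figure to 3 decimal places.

-1.695

Fund A real return: 1.0401/1.043 − 1 = -0.2780%.
Fund B real return: 1.0882/1.073 − 1 = 1.4166%.
Difference: -0.2780 − 1.4166 = -1.6946 pp.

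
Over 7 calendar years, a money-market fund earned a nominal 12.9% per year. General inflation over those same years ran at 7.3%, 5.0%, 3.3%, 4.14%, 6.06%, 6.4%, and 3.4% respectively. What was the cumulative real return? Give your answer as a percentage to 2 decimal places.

Cumulative inflation factor: 1.073 × 1.050 × 1.033 × 1.0414 × 1.0606 × 1.064 × 1.034 ≈ 1.41423.
Nominal growth factor: 2.33807. Real growth factor = 2.33807 / 1.41423 ≈ 1.65324.
Total real return ≈ 65.3244%.

65.32%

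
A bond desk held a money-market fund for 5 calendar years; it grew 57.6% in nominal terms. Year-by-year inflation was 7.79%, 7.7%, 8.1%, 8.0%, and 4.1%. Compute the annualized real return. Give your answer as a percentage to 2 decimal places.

2.24%

Cumulative inflation factor: 1.0779 × 1.077 × 1.081 × 1.080 × 1.041 ≈ 1.41089.
Nominal growth factor: 1.57600. Real growth factor = 1.57600 / 1.41089 ≈ 1.11702.
Annualized: 1.11702^(1/5) − 1 ≈ 0.02238.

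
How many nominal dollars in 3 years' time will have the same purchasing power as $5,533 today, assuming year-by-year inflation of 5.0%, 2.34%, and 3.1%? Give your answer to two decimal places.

Cumulative price-level factor: 1.050 × 1.0234 × 1.031 = 1.10788167.
The nominal amount required is $5,533 scaled up by that factor.

$6,129.91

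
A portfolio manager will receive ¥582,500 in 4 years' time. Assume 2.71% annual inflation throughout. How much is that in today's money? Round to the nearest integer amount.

¥523,414

Price-level factor over 4 years: (1 + 2.71%)^4 ≈ 1.1128866094.
Purchasing power today: ¥582,500 divided by that factor.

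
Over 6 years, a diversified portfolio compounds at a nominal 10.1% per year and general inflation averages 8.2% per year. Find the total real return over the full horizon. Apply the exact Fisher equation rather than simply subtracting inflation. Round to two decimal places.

11.01%

The annual real rate is (1+10.1%)/(1+8.2%) − 1 = 1.7560%.
Compounded over 6 years: (1 + 0.017560)^6 − 1 ≈ 0.11010.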